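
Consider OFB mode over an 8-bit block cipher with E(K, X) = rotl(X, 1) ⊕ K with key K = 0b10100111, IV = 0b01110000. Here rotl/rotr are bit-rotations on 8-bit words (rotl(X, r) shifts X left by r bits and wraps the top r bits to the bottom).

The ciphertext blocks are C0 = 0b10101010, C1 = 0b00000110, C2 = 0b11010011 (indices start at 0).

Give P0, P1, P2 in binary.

OFB decryption: S_i = E(K, S_{i−1}) with S_{−1} = IV; P_i = C_i ⊕ S_i.
P0: S = E(K, 0b01110000) = 0b01000111; 0b10101010 ⊕ 0b01000111 = 0b11101101.
P1: S = E(K, 0b01000111) = 0b00101001; 0b00000110 ⊕ 0b00101001 = 0b00101111.
P2: S = E(K, 0b00101001) = 0b11110101; 0b11010011 ⊕ 0b11110101 = 0b00100110.

P0 = 0b11101101, P1 = 0b00101111, P2 = 0b00100110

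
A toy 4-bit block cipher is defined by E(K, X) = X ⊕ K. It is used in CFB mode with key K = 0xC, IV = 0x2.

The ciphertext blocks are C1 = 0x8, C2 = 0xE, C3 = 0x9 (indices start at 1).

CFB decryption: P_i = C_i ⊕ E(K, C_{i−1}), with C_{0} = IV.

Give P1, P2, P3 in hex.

P1: E(K, 0x2) = 0xE; 0x8 ⊕ 0xE = 0x6.
P2: E(K, 0x8) = 0x4; 0xE ⊕ 0x4 = 0xA.
P3: E(K, 0xE) = 0x2; 0x9 ⊕ 0x2 = 0xB.

P1 = 0x6, P2 = 0xA, P3 = 0xB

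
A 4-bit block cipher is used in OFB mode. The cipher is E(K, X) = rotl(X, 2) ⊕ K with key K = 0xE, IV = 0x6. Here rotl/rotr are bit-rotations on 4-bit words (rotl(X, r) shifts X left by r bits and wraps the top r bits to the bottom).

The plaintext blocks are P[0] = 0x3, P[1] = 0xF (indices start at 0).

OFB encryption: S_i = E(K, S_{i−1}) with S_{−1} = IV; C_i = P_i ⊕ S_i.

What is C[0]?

C[0] = 0x4

C[0]: S = E(K, 0x6) = 0x7; 0x3 ⊕ 0x7 = 0x4.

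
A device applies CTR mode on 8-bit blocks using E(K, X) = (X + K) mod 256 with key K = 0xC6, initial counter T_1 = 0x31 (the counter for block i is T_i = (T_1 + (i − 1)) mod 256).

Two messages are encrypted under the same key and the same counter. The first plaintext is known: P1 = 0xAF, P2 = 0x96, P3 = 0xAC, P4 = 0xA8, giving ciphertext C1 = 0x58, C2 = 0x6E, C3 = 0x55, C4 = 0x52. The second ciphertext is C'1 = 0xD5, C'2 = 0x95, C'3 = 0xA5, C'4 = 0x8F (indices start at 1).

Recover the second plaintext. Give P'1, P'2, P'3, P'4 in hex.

P'1 = 0x22, P'2 = 0x6D, P'3 = 0x5C, P'4 = 0x75

In CTR with a reused counter, both messages share the same keystream S_i, so C_i ⊕ C'_i = P_i ⊕ P'_i and thus P'_i = P_i ⊕ C_i ⊕ C'_i.
P'1: 0xAF ⊕ 0x58 ⊕ 0xD5 = 0x22.
P'2: 0x96 ⊕ 0x6E ⊕ 0x95 = 0x6D.
P'3: 0xAC ⊕ 0x55 ⊕ 0xA5 = 0x5C.
P'4: 0xA8 ⊕ 0x52 ⊕ 0x8F = 0x75.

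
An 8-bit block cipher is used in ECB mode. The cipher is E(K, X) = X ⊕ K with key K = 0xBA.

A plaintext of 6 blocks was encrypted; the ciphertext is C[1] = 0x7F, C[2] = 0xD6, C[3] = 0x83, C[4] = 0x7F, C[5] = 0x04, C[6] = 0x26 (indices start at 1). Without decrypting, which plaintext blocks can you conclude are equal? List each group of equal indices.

ECB encrypts each block independently with the same key, so equal ciphertext blocks imply equal plaintext blocks.
C[1] = C[4] = 0x7F, so P[1] = P[4].

P[1] = P[4]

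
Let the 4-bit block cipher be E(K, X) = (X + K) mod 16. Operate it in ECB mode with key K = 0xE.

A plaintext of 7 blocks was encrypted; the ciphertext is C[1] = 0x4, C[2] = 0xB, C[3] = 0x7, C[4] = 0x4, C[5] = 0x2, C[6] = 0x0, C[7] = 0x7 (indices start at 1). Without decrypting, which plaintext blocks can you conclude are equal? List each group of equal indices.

ECB encrypts each block independently with the same key, so equal ciphertext blocks imply equal plaintext blocks.
C[1] = C[4] = 0x4, so P[1] = P[4].
C[3] = C[7] = 0x7, so P[3] = P[7].

P[1] = P[4]; P[3] = P[7]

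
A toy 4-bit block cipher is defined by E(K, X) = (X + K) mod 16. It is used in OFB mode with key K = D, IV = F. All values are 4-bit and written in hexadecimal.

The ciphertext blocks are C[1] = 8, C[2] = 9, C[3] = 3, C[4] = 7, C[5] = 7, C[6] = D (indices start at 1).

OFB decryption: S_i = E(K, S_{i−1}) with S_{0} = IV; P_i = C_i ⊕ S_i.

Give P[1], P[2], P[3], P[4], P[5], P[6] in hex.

P[1] = 4, P[2] = 0, P[3] = 5, P[4] = 4, P[5] = 7, P[6] = 0

P[1]: S = E(K, F) = C; 8 ⊕ C = 4.
P[2]: S = E(K, C) = 9; 9 ⊕ 9 = 0.
P[3]: S = E(K, 9) = 6; 3 ⊕ 6 = 5.
P[4]: S = E(K, 6) = 3; 7 ⊕ 3 = 4.
P[5]: S = E(K, 3) = 0; 7 ⊕ 0 = 7.
P[6]: S = E(K, 0) = D; D ⊕ D = 0.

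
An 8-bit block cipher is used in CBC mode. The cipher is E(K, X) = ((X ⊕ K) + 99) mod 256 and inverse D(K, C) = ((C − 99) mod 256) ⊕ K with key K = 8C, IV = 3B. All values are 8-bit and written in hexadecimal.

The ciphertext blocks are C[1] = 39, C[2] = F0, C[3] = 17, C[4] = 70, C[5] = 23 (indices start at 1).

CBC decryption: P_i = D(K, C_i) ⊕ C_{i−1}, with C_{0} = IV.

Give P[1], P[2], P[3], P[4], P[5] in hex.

P[1]: D(K, 39) = 2C; 2C ⊕ 3B = 17.
P[2]: D(K, F0) = DB; DB ⊕ 39 = E2.
P[3]: D(K, 17) = F2; F2 ⊕ F0 = 02.
P[4]: D(K, 70) = 5B; 5B ⊕ 17 = 4C.
P[5]: D(K, 23) = 06; 06 ⊕ 70 = 76.

P[1] = 17, P[2] = E2, P[3] = 02, P[4] = 4C, P[5] = 76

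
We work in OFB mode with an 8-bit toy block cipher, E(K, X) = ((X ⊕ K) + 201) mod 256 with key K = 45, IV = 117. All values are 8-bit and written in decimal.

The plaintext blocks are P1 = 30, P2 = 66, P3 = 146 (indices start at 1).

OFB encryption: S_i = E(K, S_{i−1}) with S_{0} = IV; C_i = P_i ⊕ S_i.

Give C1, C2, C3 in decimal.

C1 = 63, C2 = 151, C3 = 83

C1: S = E(K, 117) = 33; 30 ⊕ 33 = 63.
C2: S = E(K, 33) = 213; 66 ⊕ 213 = 151.
C3: S = E(K, 213) = 193; 146 ⊕ 193 = 83.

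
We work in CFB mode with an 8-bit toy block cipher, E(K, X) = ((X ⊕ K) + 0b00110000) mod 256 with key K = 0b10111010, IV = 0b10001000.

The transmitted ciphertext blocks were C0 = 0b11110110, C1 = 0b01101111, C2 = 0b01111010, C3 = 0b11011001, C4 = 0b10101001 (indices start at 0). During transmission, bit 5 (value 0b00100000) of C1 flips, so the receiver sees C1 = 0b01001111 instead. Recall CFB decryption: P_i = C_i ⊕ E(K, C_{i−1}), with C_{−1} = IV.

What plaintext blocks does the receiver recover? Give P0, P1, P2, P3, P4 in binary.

P0 = 0b10010100, P1 = 0b00110011, P2 = 0b01011111, P3 = 0b00101001, P4 = 0b00111010

Only C1 changed, to 0b01001111. In CFB, a change in C_i flips the same bit in P_i and garbles P_{i+1}. Decrypting the received ciphertext:
P0: E(K, 0b10001000) = 0b01100010; 0b11110110 ⊕ 0b01100010 = 0b10010100.
P1: E(K, 0b11110110) = 0b01111100; 0b01001111 ⊕ 0b01111100 = 0b00110011.
P2: E(K, 0b01001111) = 0b00100101; 0b01111010 ⊕ 0b00100101 = 0b01011111.
P3: E(K, 0b01111010) = 0b11110000; 0b11011001 ⊕ 0b11110000 = 0b00101001.
P4: E(K, 0b11011001) = 0b10010011; 0b10101001 ⊕ 0b10010011 = 0b00111010.
Blocks that differ from the original plaintext: P1, P2.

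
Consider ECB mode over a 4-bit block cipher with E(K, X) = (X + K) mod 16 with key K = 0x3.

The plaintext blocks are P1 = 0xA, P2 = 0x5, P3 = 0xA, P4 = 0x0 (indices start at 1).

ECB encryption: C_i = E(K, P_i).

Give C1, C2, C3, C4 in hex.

C1 = 0xD, C2 = 0x8, C3 = 0xD, C4 = 0x3

C1: E(K, 0xA) = 0xD.
C2: E(K, 0x5) = 0x8.
C3: E(K, 0xA) = 0xD.
C4: E(K, 0x0) = 0x3.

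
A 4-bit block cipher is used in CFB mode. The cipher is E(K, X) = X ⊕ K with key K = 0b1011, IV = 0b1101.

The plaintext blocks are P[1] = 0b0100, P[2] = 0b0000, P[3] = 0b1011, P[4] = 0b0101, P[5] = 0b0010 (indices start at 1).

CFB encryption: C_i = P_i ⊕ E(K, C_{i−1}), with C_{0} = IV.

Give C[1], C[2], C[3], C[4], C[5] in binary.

C[1] = 0b0010, C[2] = 0b1001, C[3] = 0b1001, C[4] = 0b0111, C[5] = 0b1110

C[1]: E(K, 0b1101) = 0b0110; 0b0100 ⊕ 0b0110 = 0b0010.
C[2]: E(K, 0b0010) = 0b1001; 0b0000 ⊕ 0b1001 = 0b1001.
C[3]: E(K, 0b1001) = 0b0010; 0b1011 ⊕ 0b0010 = 0b1001.
C[4]: E(K, 0b1001) = 0b0010; 0b0101 ⊕ 0b0010 = 0b0111.
C[5]: E(K, 0b0111) = 0b1100; 0b0010 ⊕ 0b1100 = 0b1110.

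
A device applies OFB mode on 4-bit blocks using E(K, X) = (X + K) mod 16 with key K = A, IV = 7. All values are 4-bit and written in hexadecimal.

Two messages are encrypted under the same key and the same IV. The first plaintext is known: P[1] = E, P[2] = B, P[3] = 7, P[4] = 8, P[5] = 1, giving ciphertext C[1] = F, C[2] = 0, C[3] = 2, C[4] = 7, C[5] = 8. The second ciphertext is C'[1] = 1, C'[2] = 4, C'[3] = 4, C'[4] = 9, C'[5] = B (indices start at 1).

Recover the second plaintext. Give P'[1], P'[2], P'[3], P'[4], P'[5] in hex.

In OFB with a reused IV, both messages share the same keystream S_i, so C_i ⊕ C'_i = P_i ⊕ P'_i and thus P'_i = P_i ⊕ C_i ⊕ C'_i.
P'[1]: E ⊕ F ⊕ 1 = 0.
P'[2]: B ⊕ 0 ⊕ 4 = F.
P'[3]: 7 ⊕ 2 ⊕ 4 = 1.
P'[4]: 8 ⊕ 7 ⊕ 9 = 6.
P'[5]: 1 ⊕ 8 ⊕ B = 2.

P'[1] = 0, P'[2] = F, P'[3] = 1, P'[4] = 6, P'[5] = 2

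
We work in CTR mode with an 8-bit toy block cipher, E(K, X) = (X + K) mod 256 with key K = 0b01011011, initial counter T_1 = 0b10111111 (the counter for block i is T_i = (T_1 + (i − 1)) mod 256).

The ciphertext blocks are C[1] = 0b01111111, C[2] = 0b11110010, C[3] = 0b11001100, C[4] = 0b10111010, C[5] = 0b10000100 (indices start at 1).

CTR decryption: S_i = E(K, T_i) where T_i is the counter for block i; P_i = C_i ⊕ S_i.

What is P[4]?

P[4] = 0b10100111

P[4]: T = 0b11000010, S = E(K, T) = 0b00011101; 0b10111010 ⊕ 0b00011101 = 0b10100111.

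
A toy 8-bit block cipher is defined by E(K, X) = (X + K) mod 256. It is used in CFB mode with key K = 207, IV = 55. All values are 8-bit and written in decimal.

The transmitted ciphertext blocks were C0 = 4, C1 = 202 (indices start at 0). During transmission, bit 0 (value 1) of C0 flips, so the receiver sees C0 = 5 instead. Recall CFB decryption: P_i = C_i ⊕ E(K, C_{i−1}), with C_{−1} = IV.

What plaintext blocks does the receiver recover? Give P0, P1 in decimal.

Only C0 changed, to 5. In CFB, a change in C_i flips the same bit in P_i and garbles P_{i+1}. Decrypting the received ciphertext:
P0: E(K, 55) = 6; 5 ⊕ 6 = 3.
P1: E(K, 5) = 212; 202 ⊕ 212 = 30.
Blocks that differ from the original plaintext: P0, P1.

P0 = 3, P1 = 30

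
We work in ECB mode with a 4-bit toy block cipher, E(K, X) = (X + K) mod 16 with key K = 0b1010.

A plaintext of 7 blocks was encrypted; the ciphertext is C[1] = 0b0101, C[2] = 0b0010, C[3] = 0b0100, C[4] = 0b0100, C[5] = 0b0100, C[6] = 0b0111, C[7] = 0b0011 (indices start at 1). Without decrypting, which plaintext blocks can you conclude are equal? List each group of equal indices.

ECB encrypts each block independently with the same key, so equal ciphertext blocks imply equal plaintext blocks.
C[3] = C[4] = C[5] = 0b0100, so P[3] = P[4] = P[5].

P[3] = P[4] = P[5]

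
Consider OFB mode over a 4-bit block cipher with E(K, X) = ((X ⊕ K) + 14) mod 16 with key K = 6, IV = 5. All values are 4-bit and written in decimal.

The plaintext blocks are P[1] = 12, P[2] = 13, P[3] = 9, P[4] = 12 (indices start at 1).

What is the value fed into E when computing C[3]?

OFB encryption: S_i = E(K, S_{i−1}) with S_{0} = IV; C_i = P_i ⊕ S_i.
C[1]: S = E(K, 5) = 1; 12 ⊕ 1 = 13.
C[2]: S = E(K, 1) = 5; 13 ⊕ 5 = 8.
C[3]: S = E(K, 5) = 1; 9 ⊕ 1 = 8.
So the input to E for block [3] is 5.

5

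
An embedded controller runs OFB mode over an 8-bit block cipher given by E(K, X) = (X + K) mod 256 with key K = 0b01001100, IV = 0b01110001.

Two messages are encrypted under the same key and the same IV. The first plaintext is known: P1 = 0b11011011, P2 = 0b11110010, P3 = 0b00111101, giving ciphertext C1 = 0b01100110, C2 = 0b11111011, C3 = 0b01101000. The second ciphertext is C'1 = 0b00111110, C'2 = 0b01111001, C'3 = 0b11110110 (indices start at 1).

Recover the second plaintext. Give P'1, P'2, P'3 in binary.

In OFB with a reused IV, both messages share the same keystream S_i, so C_i ⊕ C'_i = P_i ⊕ P'_i and thus P'_i = P_i ⊕ C_i ⊕ C'_i.
P'1: 0b11011011 ⊕ 0b01100110 ⊕ 0b00111110 = 0b10000011.
P'2: 0b11110010 ⊕ 0b11111011 ⊕ 0b01111001 = 0b01110000.
P'3: 0b00111101 ⊕ 0b01101000 ⊕ 0b11110110 = 0b10100011.

P'1 = 0b10000011, P'2 = 0b01110000, P'3 = 0b10100011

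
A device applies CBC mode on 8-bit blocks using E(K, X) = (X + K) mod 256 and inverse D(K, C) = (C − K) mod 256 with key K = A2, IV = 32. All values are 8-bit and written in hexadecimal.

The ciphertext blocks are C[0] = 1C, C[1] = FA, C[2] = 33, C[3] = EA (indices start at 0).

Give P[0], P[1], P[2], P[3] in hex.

P[0] = 48, P[1] = 44, P[2] = 6B, P[3] = 7B

CBC decryption: P_i = D(K, C_i) ⊕ C_{i−1}, with C_{−1} = IV.
P[0]: D(K, 1C) = 7A; 7A ⊕ 32 = 48.
P[1]: D(K, FA) = 58; 58 ⊕ 1C = 44.
P[2]: D(K, 33) = 91; 91 ⊕ FA = 6B.
P[3]: D(K, EA) = 48; 48 ⊕ 33 = 7B.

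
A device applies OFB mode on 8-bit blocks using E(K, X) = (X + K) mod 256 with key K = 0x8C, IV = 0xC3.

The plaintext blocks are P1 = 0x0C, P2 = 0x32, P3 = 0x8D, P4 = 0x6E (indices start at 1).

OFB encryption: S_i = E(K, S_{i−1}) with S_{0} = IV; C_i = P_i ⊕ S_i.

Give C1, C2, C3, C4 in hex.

C1 = 0x43, C2 = 0xE9, C3 = 0xEA, C4 = 0x9D

C1: S = E(K, 0xC3) = 0x4F; 0x0C ⊕ 0x4F = 0x43.
C2: S = E(K, 0x4F) = 0xDB; 0x32 ⊕ 0xDB = 0xE9.
C3: S = E(K, 0xDB) = 0x67; 0x8D ⊕ 0x67 = 0xEA.
C4: S = E(K, 0x67) = 0xF3; 0x6E ⊕ 0xF3 = 0x9D.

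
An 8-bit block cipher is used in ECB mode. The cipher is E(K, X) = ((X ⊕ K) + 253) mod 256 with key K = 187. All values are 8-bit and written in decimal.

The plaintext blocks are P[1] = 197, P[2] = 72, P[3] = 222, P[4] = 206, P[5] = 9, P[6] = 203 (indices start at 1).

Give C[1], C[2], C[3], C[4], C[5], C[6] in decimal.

ECB encryption: C_i = E(K, P_i).
C[1]: E(K, 197) = 123.
C[2]: E(K, 72) = 240.
C[3]: E(K, 222) = 98.
C[4]: E(K, 206) = 114.
C[5]: E(K, 9) = 175.
C[6]: E(K, 203) = 109.

C[1] = 123, C[2] = 240, C[3] = 98, C[4] = 114, C[5] = 175, C[6] = 109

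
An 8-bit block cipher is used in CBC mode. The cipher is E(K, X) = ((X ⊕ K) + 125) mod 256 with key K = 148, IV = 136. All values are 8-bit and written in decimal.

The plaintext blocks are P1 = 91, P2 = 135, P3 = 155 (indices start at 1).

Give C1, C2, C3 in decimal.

CBC encryption: C_i = E(K, P_i ⊕ C_{i−1}), with C_{0} = IV.
C1: P1 ⊕ 136 = 211; E(K, 211) = 196.
C2: P2 ⊕ 196 = 67; E(K, 67) = 84.
C3: P3 ⊕ 84 = 207; E(K, 207) = 216.

C1 = 196, C2 = 84, C3 = 216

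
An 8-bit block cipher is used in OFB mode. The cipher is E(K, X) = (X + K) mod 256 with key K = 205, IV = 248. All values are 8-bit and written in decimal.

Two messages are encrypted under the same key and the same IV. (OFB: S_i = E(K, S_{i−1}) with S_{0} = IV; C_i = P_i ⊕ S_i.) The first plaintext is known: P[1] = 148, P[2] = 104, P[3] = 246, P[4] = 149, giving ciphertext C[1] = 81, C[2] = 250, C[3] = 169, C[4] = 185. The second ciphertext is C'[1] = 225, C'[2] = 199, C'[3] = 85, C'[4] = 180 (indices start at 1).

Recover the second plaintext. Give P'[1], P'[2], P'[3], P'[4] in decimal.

P'[1] = 36, P'[2] = 85, P'[3] = 10, P'[4] = 152

In OFB with a reused IV, both messages share the same keystream S_i, so C_i ⊕ C'_i = P_i ⊕ P'_i and thus P'_i = P_i ⊕ C_i ⊕ C'_i.
P'[1]: 148 ⊕ 81 ⊕ 225 = 36.
P'[2]: 104 ⊕ 250 ⊕ 199 = 85.
P'[3]: 246 ⊕ 169 ⊕ 85 = 10.
P'[4]: 149 ⊕ 185 ⊕ 180 = 152.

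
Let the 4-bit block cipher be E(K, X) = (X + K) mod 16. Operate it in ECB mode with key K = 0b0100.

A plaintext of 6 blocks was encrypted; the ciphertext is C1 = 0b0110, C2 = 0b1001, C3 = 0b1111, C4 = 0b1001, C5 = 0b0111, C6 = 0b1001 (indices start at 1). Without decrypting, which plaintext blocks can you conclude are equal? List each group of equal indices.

P2 = P4 = P6

ECB encrypts each block independently with the same key, so equal ciphertext blocks imply equal plaintext blocks.
C2 = C4 = C6 = 0b1001, so P2 = P4 = P6.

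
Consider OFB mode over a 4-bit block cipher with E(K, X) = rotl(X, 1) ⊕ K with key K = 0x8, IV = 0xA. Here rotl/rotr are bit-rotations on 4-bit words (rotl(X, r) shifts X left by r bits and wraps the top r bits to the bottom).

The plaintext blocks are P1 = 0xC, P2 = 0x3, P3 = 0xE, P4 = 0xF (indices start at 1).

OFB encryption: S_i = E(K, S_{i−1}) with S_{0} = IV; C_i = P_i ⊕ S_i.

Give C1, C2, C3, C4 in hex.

C1 = 0x1, C2 = 0x0, C3 = 0x0, C4 = 0xA

C1: S = E(K, 0xA) = 0xD; 0xC ⊕ 0xD = 0x1.
C2: S = E(K, 0xD) = 0x3; 0x3 ⊕ 0x3 = 0x0.
C3: S = E(K, 0x3) = 0xE; 0xE ⊕ 0xE = 0x0.
C4: S = E(K, 0xE) = 0x5; 0xF ⊕ 0x5 = 0xA.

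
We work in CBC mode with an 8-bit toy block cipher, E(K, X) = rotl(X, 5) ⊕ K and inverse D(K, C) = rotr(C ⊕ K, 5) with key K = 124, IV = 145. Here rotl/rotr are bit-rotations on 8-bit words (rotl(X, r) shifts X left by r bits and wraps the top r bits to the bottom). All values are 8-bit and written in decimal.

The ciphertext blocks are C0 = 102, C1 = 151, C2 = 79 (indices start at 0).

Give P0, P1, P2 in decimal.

P0 = 65, P1 = 57, P2 = 14

CBC decryption: P_i = D(K, C_i) ⊕ C_{i−1}, with C_{−1} = IV.
P0: D(K, 102) = 208; 208 ⊕ 145 = 65.
P1: D(K, 151) = 95; 95 ⊕ 102 = 57.
P2: D(K, 79) = 153; 153 ⊕ 151 = 14.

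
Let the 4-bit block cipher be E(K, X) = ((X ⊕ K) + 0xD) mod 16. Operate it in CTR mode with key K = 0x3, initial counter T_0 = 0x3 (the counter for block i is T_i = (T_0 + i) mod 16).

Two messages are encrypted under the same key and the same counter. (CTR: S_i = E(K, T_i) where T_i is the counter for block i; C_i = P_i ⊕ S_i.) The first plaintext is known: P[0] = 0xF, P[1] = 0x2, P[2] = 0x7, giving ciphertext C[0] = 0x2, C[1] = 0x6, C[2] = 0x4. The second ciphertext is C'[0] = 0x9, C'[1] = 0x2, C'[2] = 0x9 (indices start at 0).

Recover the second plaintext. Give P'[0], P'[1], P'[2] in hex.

In CTR with a reused counter, both messages share the same keystream S_i, so C_i ⊕ C'_i = P_i ⊕ P'_i and thus P'_i = P_i ⊕ C_i ⊕ C'_i.
P'[0]: 0xF ⊕ 0x2 ⊕ 0x9 = 0x4.
P'[1]: 0x2 ⊕ 0x6 ⊕ 0x2 = 0x6.
P'[2]: 0x7 ⊕ 0x4 ⊕ 0x9 = 0xA.

P'[0] = 0x4, P'[1] = 0x6, P'[2] = 0xA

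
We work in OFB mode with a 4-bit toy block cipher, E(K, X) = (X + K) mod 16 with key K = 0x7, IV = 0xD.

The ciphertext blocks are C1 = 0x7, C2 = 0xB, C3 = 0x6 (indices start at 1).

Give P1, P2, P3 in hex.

OFB decryption: S_i = E(K, S_{i−1}) with S_{0} = IV; P_i = C_i ⊕ S_i.
P1: S = E(K, 0xD) = 0x4; 0x7 ⊕ 0x4 = 0x3.
P2: S = E(K, 0x4) = 0xB; 0xB ⊕ 0xB = 0x0.
P3: S = E(K, 0xB) = 0x2; 0x6 ⊕ 0x2 = 0x4.

P1 = 0x3, P2 = 0x0, P3 = 0x4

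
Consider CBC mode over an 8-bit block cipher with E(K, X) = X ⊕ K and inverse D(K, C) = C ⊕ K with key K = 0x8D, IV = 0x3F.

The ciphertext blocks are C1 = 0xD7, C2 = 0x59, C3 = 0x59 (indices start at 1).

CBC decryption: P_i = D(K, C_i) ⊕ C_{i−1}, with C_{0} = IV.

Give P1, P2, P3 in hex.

P1: D(K, 0xD7) = 0x5A; 0x5A ⊕ 0x3F = 0x65.
P2: D(K, 0x59) = 0xD4; 0xD4 ⊕ 0xD7 = 0x03.
P3: D(K, 0x59) = 0xD4; 0xD4 ⊕ 0x59 = 0x8D.

P1 = 0x65, P2 = 0x03, P3 = 0x8D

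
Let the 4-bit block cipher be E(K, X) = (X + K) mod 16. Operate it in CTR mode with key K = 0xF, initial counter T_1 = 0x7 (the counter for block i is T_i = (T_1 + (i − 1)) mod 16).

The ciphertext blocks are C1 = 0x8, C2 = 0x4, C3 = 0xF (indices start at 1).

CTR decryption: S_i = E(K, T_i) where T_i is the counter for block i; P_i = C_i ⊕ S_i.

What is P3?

P3 = 0x7

P3: T = 0x9, S = E(K, T) = 0x8; 0xF ⊕ 0x8 = 0x7.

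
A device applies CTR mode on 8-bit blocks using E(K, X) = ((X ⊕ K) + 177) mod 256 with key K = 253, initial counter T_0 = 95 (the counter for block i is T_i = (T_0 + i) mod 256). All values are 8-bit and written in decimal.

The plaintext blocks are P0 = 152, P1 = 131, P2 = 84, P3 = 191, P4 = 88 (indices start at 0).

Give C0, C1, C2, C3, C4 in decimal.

C0 = 203, C1 = 205, C2 = 25, C3 = 239, C4 = 23

CTR encryption: S_i = E(K, T_i) where T_i is the counter for block i; C_i = P_i ⊕ S_i.
C0: T = 95, S = E(K, T) = 83; 152 ⊕ 83 = 203.
C1: T = 96, S = E(K, T) = 78; 131 ⊕ 78 = 205.
C2: T = 97, S = E(K, T) = 77; 84 ⊕ 77 = 25.
C3: T = 98, S = E(K, T) = 80; 191 ⊕ 80 = 239.
C4: T = 99, S = E(K, T) = 79; 88 ⊕ 79 = 23.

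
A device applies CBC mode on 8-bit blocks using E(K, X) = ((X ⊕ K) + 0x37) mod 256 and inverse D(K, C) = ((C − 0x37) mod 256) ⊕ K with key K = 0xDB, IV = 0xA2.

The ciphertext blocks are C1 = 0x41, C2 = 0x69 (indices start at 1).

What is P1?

CBC decryption: P_i = D(K, C_i) ⊕ C_{i−1}, with C_{0} = IV.
P1: D(K, 0x41) = 0xD1; 0xD1 ⊕ 0xA2 = 0x73.

P1 = 0x73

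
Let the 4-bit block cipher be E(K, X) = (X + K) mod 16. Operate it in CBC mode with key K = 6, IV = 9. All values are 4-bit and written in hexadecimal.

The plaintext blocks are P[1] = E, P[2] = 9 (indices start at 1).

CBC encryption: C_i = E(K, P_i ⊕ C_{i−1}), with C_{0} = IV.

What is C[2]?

C[1]: P[1] ⊕ 9 = 7; E(K, 7) = D.
C[2]: P[2] ⊕ D = 4; E(K, 4) = A.

C[2] = A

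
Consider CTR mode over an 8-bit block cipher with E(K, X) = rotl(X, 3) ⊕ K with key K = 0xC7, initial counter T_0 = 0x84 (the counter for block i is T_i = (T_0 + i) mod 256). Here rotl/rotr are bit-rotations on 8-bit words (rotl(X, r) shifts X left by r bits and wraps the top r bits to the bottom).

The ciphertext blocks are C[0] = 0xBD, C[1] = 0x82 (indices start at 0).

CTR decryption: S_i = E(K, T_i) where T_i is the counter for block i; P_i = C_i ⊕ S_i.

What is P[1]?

P[1] = 0x69

P[1]: T = 0x85, S = E(K, T) = 0xEB; 0x82 ⊕ 0xEB = 0x69.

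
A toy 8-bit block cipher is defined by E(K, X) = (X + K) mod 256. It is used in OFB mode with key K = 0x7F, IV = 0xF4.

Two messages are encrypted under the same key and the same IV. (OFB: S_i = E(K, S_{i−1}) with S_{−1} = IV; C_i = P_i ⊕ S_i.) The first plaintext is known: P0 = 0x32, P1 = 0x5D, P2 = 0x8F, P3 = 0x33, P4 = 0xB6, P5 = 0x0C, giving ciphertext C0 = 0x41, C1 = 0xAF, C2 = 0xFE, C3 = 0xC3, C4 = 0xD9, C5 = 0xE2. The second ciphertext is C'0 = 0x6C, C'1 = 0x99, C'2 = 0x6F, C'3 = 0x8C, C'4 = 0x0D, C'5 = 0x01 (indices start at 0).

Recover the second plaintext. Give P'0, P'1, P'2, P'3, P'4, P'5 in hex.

In OFB with a reused IV, both messages share the same keystream S_i, so C_i ⊕ C'_i = P_i ⊕ P'_i and thus P'_i = P_i ⊕ C_i ⊕ C'_i.
P'0: 0x32 ⊕ 0x41 ⊕ 0x6C = 0x1F.
P'1: 0x5D ⊕ 0xAF ⊕ 0x99 = 0x6B.
P'2: 0x8F ⊕ 0xFE ⊕ 0x6F = 0x1E.
P'3: 0x33 ⊕ 0xC3 ⊕ 0x8C = 0x7C.
P'4: 0xB6 ⊕ 0xD9 ⊕ 0x0D = 0x62.
P'5: 0x0C ⊕ 0xE2 ⊕ 0x01 = 0xEF.

P'0 = 0x1F, P'1 = 0x6B, P'2 = 0x1E, P'3 = 0x7C, P'4 = 0x62, P'5 = 0xEF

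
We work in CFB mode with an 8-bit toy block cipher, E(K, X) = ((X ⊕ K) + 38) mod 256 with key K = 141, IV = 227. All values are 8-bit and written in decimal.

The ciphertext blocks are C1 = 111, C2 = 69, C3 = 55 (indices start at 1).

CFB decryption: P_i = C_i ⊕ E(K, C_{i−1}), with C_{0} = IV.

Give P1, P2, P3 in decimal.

P1 = 251, P2 = 77, P3 = 217

P1: E(K, 227) = 148; 111 ⊕ 148 = 251.
P2: E(K, 111) = 8; 69 ⊕ 8 = 77.
P3: E(K, 69) = 238; 55 ⊕ 238 = 217.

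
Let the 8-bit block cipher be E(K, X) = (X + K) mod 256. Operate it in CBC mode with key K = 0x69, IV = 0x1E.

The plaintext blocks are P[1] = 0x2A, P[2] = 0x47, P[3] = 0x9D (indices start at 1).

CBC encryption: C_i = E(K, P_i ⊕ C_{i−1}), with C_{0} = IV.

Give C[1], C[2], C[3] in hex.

C[1]: P[1] ⊕ 0x1E = 0x34; E(K, 0x34) = 0x9D.
C[2]: P[2] ⊕ 0x9D = 0xDA; E(K, 0xDA) = 0x43.
C[3]: P[3] ⊕ 0x43 = 0xDE; E(K, 0xDE) = 0x47.

C[1] = 0x9D, C[2] = 0x43, C[3] = 0x47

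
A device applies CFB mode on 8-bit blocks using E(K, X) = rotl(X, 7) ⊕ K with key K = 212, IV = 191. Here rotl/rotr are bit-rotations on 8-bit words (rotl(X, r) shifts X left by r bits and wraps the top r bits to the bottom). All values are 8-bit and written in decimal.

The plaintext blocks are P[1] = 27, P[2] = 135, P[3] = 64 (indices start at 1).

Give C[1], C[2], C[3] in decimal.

C[1] = 16, C[2] = 91, C[3] = 57

CFB encryption: C_i = P_i ⊕ E(K, C_{i−1}), with C_{0} = IV.
C[1]: E(K, 191) = 11; 27 ⊕ 11 = 16.
C[2]: E(K, 16) = 220; 135 ⊕ 220 = 91.
C[3]: E(K, 91) = 121; 64 ⊕ 121 = 57.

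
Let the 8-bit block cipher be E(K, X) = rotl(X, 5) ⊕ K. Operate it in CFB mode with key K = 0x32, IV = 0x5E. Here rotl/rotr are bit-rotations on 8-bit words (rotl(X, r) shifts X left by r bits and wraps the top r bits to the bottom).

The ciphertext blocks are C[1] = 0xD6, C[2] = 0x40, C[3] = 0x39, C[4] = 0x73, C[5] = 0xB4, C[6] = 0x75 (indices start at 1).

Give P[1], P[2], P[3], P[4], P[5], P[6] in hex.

CFB decryption: P_i = C_i ⊕ E(K, C_{i−1}), with C_{0} = IV.
P[1]: E(K, 0x5E) = 0xF9; 0xD6 ⊕ 0xF9 = 0x2F.
P[2]: E(K, 0xD6) = 0xE8; 0x40 ⊕ 0xE8 = 0xA8.
P[3]: E(K, 0x40) = 0x3A; 0x39 ⊕ 0x3A = 0x03.
P[4]: E(K, 0x39) = 0x15; 0x73 ⊕ 0x15 = 0x66.
P[5]: E(K, 0x73) = 0x5C; 0xB4 ⊕ 0x5C = 0xE8.
P[6]: E(K, 0xB4) = 0xA4; 0x75 ⊕ 0xA4 = 0xD1.

P[1] = 0x2F, P[2] = 0xA8, P[3] = 0x03, P[4] = 0x66, P[5] = 0xE8, P[6] = 0xD1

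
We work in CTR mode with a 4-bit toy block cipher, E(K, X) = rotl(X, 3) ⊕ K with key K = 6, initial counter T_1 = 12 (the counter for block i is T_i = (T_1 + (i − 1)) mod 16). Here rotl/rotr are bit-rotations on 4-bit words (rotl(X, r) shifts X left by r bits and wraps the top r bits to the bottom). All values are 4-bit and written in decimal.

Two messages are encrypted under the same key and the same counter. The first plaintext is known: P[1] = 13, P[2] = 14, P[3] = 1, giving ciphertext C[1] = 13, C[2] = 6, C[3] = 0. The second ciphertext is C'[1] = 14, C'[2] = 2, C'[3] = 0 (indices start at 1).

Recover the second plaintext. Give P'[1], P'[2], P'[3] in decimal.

P'[1] = 14, P'[2] = 10, P'[3] = 1

In CTR with a reused counter, both messages share the same keystream S_i, so C_i ⊕ C'_i = P_i ⊕ P'_i and thus P'_i = P_i ⊕ C_i ⊕ C'_i.
P'[1]: 13 ⊕ 13 ⊕ 14 = 14.
P'[2]: 14 ⊕ 6 ⊕ 2 = 10.
P'[3]: 1 ⊕ 0 ⊕ 0 = 1.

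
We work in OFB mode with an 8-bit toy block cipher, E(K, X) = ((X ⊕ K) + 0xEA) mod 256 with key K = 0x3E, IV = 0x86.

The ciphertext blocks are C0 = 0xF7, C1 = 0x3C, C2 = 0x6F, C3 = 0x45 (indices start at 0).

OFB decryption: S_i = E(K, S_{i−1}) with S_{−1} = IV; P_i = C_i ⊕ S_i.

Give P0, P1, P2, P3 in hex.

P0 = 0x55, P1 = 0xBA, P2 = 0xCD, P3 = 0xC3

P0: S = E(K, 0x86) = 0xA2; 0xF7 ⊕ 0xA2 = 0x55.
P1: S = E(K, 0xA2) = 0x86; 0x3C ⊕ 0x86 = 0xBA.
P2: S = E(K, 0x86) = 0xA2; 0x6F ⊕ 0xA2 = 0xCD.
P3: S = E(K, 0xA2) = 0x86; 0x45 ⊕ 0x86 = 0xC3.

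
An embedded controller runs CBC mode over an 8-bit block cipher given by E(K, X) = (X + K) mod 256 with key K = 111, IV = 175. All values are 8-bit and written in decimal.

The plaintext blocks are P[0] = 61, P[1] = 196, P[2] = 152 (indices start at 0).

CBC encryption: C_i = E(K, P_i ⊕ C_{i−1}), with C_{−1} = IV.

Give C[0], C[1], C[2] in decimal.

C[0] = 1, C[1] = 52, C[2] = 27

C[0]: P[0] ⊕ 175 = 146; E(K, 146) = 1.
C[1]: P[1] ⊕ 1 = 197; E(K, 197) = 52.
C[2]: P[2] ⊕ 52 = 172; E(K, 172) = 27.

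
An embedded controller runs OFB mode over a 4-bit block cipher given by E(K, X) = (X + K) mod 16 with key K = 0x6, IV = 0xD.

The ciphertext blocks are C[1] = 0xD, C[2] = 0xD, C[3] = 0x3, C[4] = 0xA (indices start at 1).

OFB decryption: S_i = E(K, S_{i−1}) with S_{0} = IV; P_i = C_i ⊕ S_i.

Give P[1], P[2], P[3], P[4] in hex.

P[1]: S = E(K, 0xD) = 0x3; 0xD ⊕ 0x3 = 0xE.
P[2]: S = E(K, 0x3) = 0x9; 0xD ⊕ 0x9 = 0x4.
P[3]: S = E(K, 0x9) = 0xF; 0x3 ⊕ 0xF = 0xC.
P[4]: S = E(K, 0xF) = 0x5; 0xA ⊕ 0x5 = 0xF.

P[1] = 0xE, P[2] = 0x4, P[3] = 0xC, P[4] = 0xF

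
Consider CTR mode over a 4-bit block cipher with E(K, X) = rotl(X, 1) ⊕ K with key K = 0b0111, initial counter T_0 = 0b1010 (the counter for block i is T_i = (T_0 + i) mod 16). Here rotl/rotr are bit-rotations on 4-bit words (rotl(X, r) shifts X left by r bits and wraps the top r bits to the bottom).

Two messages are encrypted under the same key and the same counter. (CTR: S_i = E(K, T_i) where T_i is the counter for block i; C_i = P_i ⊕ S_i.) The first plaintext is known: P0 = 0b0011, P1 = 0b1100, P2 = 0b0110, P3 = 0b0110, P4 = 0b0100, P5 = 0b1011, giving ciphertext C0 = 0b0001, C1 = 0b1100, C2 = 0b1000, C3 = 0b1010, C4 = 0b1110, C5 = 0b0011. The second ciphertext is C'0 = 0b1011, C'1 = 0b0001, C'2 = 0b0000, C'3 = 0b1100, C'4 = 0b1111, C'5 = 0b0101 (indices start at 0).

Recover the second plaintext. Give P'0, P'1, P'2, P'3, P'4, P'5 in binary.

P'0 = 0b1001, P'1 = 0b0001, P'2 = 0b1110, P'3 = 0b0000, P'4 = 0b0101, P'5 = 0b1101

In CTR with a reused counter, both messages share the same keystream S_i, so C_i ⊕ C'_i = P_i ⊕ P'_i and thus P'_i = P_i ⊕ C_i ⊕ C'_i.
P'0: 0b0011 ⊕ 0b0001 ⊕ 0b1011 = 0b1001.
P'1: 0b1100 ⊕ 0b1100 ⊕ 0b0001 = 0b0001.
P'2: 0b0110 ⊕ 0b1000 ⊕ 0b0000 = 0b1110.
P'3: 0b0110 ⊕ 0b1010 ⊕ 0b1100 = 0b0000.
P'4: 0b0100 ⊕ 0b1110 ⊕ 0b1111 = 0b0101.
P'5: 0b1011 ⊕ 0b0011 ⊕ 0b0101 = 0b1101.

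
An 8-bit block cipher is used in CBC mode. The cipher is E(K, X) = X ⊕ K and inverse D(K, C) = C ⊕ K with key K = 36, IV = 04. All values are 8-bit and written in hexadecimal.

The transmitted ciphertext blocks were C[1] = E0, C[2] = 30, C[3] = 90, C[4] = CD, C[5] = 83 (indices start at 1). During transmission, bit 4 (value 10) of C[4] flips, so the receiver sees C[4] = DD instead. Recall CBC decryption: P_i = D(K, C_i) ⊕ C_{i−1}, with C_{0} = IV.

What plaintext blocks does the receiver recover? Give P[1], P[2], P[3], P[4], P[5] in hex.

Only C[4] changed, to DD. In CBC, a change in C_i garbles P_i and flips the same bit in P_{i+1}. Decrypting the received ciphertext:
P[1]: D(K, E0) = D6; D6 ⊕ 04 = D2.
P[2]: D(K, 30) = 06; 06 ⊕ E0 = E6.
P[3]: D(K, 90) = A6; A6 ⊕ 30 = 96.
P[4]: D(K, DD) = EB; EB ⊕ 90 = 7B.
P[5]: D(K, 83) = B5; B5 ⊕ DD = 68.
Blocks that differ from the original plaintext: P[4], P[5].

P[1] = D2, P[2] = E6, P[3] = 96, P[4] = 7B, P[5] = 68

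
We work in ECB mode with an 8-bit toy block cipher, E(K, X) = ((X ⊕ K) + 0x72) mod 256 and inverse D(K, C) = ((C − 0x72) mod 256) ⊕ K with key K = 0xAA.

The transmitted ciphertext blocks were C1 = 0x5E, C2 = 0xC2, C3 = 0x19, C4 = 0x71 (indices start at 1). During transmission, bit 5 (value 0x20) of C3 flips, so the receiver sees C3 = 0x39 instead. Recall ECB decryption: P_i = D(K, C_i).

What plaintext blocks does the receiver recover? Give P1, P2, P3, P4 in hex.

P1 = 0x46, P2 = 0xFA, P3 = 0x6D, P4 = 0x55

Only C3 changed, to 0x39. In ECB, a change in C_i affects only P_i. Decrypting the received ciphertext:
P1: D(K, 0x5E) = 0x46.
P2: D(K, 0xC2) = 0xFA.
P3: D(K, 0x39) = 0x6D.
P4: D(K, 0x71) = 0x55.
Blocks that differ from the original plaintext: P3.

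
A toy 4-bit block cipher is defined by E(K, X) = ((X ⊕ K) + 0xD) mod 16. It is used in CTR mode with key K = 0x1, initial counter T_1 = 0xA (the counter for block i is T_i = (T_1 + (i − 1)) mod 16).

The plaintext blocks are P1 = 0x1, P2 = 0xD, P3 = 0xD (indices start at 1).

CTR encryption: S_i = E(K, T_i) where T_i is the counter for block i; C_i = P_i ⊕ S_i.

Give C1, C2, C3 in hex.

C1 = 0x9, C2 = 0xA, C3 = 0x7

C1: T = 0xA, S = E(K, T) = 0x8; 0x1 ⊕ 0x8 = 0x9.
C2: T = 0xB, S = E(K, T) = 0x7; 0xD ⊕ 0x7 = 0xA.
C3: T = 0xC, S = E(K, T) = 0xA; 0xD ⊕ 0xA = 0x7.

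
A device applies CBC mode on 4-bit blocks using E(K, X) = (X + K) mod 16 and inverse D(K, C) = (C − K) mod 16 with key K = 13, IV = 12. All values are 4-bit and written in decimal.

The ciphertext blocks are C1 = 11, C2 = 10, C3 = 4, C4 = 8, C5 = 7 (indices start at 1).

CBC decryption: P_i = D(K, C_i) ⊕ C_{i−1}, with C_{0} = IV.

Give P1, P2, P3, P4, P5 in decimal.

P1: D(K, 11) = 14; 14 ⊕ 12 = 2.
P2: D(K, 10) = 13; 13 ⊕ 11 = 6.
P3: D(K, 4) = 7; 7 ⊕ 10 = 13.
P4: D(K, 8) = 11; 11 ⊕ 4 = 15.
P5: D(K, 7) = 10; 10 ⊕ 8 = 2.

P1 = 2, P2 = 6, P3 = 13, P4 = 15, P5 = 2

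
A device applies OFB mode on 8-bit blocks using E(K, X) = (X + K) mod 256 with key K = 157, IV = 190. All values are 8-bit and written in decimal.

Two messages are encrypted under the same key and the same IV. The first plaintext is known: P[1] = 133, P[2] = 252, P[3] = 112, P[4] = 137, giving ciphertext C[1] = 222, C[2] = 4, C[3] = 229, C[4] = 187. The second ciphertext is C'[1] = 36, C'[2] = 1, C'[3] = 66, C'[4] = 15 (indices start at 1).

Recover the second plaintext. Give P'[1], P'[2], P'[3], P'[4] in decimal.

P'[1] = 127, P'[2] = 249, P'[3] = 215, P'[4] = 61

In OFB with a reused IV, both messages share the same keystream S_i, so C_i ⊕ C'_i = P_i ⊕ P'_i and thus P'_i = P_i ⊕ C_i ⊕ C'_i.
P'[1]: 133 ⊕ 222 ⊕ 36 = 127.
P'[2]: 252 ⊕ 4 ⊕ 1 = 249.
P'[3]: 112 ⊕ 229 ⊕ 66 = 215.
P'[4]: 137 ⊕ 187 ⊕ 15 = 61.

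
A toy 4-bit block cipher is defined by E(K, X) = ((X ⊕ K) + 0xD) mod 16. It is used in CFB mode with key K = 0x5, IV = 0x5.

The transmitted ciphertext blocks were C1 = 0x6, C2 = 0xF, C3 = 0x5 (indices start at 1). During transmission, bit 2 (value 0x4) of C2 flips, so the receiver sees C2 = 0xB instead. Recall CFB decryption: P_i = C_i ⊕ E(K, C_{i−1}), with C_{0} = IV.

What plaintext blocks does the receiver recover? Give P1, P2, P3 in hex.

Only C2 changed, to 0xB. In CFB, a change in C_i flips the same bit in P_i and garbles P_{i+1}. Decrypting the received ciphertext:
P1: E(K, 0x5) = 0xD; 0x6 ⊕ 0xD = 0xB.
P2: E(K, 0x6) = 0x0; 0xB ⊕ 0x0 = 0xB.
P3: E(K, 0xB) = 0xB; 0x5 ⊕ 0xB = 0xE.
Blocks that differ from the original plaintext: P2, P3.

P1 = 0xB, P2 = 0xB, P3 = 0xE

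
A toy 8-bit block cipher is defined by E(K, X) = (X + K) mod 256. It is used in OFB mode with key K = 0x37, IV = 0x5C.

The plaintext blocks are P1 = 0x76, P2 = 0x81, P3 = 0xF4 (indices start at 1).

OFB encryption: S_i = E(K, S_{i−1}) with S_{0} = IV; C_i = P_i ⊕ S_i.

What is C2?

C1: S = E(K, 0x5C) = 0x93; 0x76 ⊕ 0x93 = 0xE5.
C2: S = E(K, 0x93) = 0xCA; 0x81 ⊕ 0xCA = 0x4B.

C2 = 0x4B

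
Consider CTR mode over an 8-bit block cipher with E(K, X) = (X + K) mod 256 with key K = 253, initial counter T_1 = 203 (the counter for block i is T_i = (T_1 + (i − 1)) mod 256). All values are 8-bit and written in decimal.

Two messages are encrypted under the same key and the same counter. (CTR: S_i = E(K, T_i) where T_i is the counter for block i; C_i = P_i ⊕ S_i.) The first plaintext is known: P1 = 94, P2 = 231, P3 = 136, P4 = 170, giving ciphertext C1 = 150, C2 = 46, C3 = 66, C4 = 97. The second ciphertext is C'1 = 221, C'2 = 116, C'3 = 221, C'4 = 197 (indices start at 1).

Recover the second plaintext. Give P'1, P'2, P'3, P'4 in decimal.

P'1 = 21, P'2 = 189, P'3 = 23, P'4 = 14

In CTR with a reused counter, both messages share the same keystream S_i, so C_i ⊕ C'_i = P_i ⊕ P'_i and thus P'_i = P_i ⊕ C_i ⊕ C'_i.
P'1: 94 ⊕ 150 ⊕ 221 = 21.
P'2: 231 ⊕ 46 ⊕ 116 = 189.
P'3: 136 ⊕ 66 ⊕ 221 = 23.
P'4: 170 ⊕ 97 ⊕ 197 = 14.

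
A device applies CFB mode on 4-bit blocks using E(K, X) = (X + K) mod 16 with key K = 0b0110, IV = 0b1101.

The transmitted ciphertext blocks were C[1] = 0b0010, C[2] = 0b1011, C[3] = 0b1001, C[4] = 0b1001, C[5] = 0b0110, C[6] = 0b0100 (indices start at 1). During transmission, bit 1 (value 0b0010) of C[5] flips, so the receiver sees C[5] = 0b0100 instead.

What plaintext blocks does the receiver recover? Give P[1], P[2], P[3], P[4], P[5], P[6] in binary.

CFB decryption: P_i = C_i ⊕ E(K, C_{i−1}), with C_{0} = IV.
Only C[5] changed, to 0b0100. In CFB, a change in C_i flips the same bit in P_i and garbles P_{i+1}. Decrypting the received ciphertext:
P[1]: E(K, 0b1101) = 0b0011; 0b0010 ⊕ 0b0011 = 0b0001.
P[2]: E(K, 0b0010) = 0b1000; 0b1011 ⊕ 0b1000 = 0b0011.
P[3]: E(K, 0b1011) = 0b0001; 0b1001 ⊕ 0b0001 = 0b1000.
P[4]: E(K, 0b1001) = 0b1111; 0b1001 ⊕ 0b1111 = 0b0110.
P[5]: E(K, 0b1001) = 0b1111; 0b0100 ⊕ 0b1111 = 0b1011.
P[6]: E(K, 0b0100) = 0b1010; 0b0100 ⊕ 0b1010 = 0b1110.
Blocks that differ from the original plaintext: P[5], P[6].

P[1] = 0b0001, P[2] = 0b0011, P[3] = 0b1000, P[4] = 0b0110, P[5] = 0b1011, P[6] = 0b1110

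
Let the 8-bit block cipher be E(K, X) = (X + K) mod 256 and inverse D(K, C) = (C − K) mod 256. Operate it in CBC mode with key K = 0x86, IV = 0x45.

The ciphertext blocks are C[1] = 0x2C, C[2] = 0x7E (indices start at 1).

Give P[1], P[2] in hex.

CBC decryption: P_i = D(K, C_i) ⊕ C_{i−1}, with C_{0} = IV.
P[1]: D(K, 0x2C) = 0xA6; 0xA6 ⊕ 0x45 = 0xE3.
P[2]: D(K, 0x7E) = 0xF8; 0xF8 ⊕ 0x2C = 0xD4.

P[1] = 0xE3, P[2] = 0xD4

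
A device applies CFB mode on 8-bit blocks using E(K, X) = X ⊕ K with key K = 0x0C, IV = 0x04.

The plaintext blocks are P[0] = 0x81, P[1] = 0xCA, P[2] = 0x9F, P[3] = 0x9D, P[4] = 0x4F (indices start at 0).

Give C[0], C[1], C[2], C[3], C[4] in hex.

CFB encryption: C_i = P_i ⊕ E(K, C_{i−1}), with C_{−1} = IV.
C[0]: E(K, 0x04) = 0x08; 0x81 ⊕ 0x08 = 0x89.
C[1]: E(K, 0x89) = 0x85; 0xCA ⊕ 0x85 = 0x4F.
C[2]: E(K, 0x4F) = 0x43; 0x9F ⊕ 0x43 = 0xDC.
C[3]: E(K, 0xDC) = 0xD0; 0x9D ⊕ 0xD0 = 0x4D.
C[4]: E(K, 0x4D) = 0x41; 0x4F ⊕ 0x41 = 0x0E.

C[0] = 0x89, C[1] = 0x4F, C[2] = 0xDC, C[3] = 0x4D, C[4] = 0x0E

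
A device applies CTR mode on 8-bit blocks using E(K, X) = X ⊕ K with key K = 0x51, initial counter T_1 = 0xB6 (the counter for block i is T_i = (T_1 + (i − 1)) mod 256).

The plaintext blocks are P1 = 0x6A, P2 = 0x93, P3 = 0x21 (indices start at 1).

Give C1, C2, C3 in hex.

C1 = 0x8D, C2 = 0x75, C3 = 0xC8

CTR encryption: S_i = E(K, T_i) where T_i is the counter for block i; C_i = P_i ⊕ S_i.
C1: T = 0xB6, S = E(K, T) = 0xE7; 0x6A ⊕ 0xE7 = 0x8D.
C2: T = 0xB7, S = E(K, T) = 0xE6; 0x93 ⊕ 0xE6 = 0x75.
C3: T = 0xB8, S = E(K, T) = 0xE9; 0x21 ⊕ 0xE9 = 0xC8.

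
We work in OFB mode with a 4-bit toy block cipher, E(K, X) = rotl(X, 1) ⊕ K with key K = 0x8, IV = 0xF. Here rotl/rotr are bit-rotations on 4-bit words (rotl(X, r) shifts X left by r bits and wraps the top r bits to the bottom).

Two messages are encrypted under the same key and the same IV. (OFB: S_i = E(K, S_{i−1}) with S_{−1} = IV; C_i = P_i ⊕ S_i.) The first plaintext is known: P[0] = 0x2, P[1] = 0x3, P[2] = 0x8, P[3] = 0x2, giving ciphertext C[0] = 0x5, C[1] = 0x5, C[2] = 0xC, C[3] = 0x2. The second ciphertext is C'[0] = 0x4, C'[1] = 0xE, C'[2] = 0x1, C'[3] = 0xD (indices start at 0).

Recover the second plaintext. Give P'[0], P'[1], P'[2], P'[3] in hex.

P'[0] = 0x3, P'[1] = 0x8, P'[2] = 0x5, P'[3] = 0xD

In OFB with a reused IV, both messages share the same keystream S_i, so C_i ⊕ C'_i = P_i ⊕ P'_i and thus P'_i = P_i ⊕ C_i ⊕ C'_i.
P'[0]: 0x2 ⊕ 0x5 ⊕ 0x4 = 0x3.
P'[1]: 0x3 ⊕ 0x5 ⊕ 0xE = 0x8.
P'[2]: 0x8 ⊕ 0xC ⊕ 0x1 = 0x5.
P'[3]: 0x2 ⊕ 0x2 ⊕ 0xD = 0xD.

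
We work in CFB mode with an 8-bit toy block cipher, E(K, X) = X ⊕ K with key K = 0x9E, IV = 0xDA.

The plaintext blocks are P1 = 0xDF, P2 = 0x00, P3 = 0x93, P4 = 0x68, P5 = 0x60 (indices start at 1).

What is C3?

CFB encryption: C_i = P_i ⊕ E(K, C_{i−1}), with C_{0} = IV.
C1: E(K, 0xDA) = 0x44; 0xDF ⊕ 0x44 = 0x9B.
C2: E(K, 0x9B) = 0x05; 0x00 ⊕ 0x05 = 0x05.
C3: E(K, 0x05) = 0x9B; 0x93 ⊕ 0x9B = 0x08.

C3 = 0x08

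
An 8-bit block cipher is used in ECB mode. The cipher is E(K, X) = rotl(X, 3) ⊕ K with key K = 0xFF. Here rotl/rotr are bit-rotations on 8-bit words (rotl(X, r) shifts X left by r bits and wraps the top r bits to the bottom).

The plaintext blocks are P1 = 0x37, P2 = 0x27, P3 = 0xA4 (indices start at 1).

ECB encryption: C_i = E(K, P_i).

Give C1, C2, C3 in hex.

C1 = 0x46, C2 = 0xC6, C3 = 0xDA

C1: E(K, 0x37) = 0x46.
C2: E(K, 0x27) = 0xC6.
C3: E(K, 0xA4) = 0xDA.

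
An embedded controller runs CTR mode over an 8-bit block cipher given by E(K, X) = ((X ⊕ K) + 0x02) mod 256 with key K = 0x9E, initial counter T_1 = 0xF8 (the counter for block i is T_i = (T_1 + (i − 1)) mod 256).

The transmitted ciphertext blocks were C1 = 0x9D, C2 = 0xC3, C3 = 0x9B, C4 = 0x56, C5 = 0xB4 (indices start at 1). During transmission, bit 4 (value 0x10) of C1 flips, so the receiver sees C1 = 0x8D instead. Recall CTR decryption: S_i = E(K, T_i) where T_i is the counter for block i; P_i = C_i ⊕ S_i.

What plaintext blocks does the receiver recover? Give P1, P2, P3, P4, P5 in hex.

Only C1 changed, to 0x8D. In CTR, a change in C_i flips the same bit in P_i only; the keystream is unaffected. Decrypting the received ciphertext:
P1: T = 0xF8, S = E(K, T) = 0x68; 0x8D ⊕ 0x68 = 0xE5.
P2: T = 0xF9, S = E(K, T) = 0x69; 0xC3 ⊕ 0x69 = 0xAA.
P3: T = 0xFA, S = E(K, T) = 0x66; 0x9B ⊕ 0x66 = 0xFD.
P4: T = 0xFB, S = E(K, T) = 0x67; 0x56 ⊕ 0x67 = 0x31.
P5: T = 0xFC, S = E(K, T) = 0x64; 0xB4 ⊕ 0x64 = 0xD0.
Blocks that differ from the original plaintext: P1.

P1 = 0xE5, P2 = 0xAA, P3 = 0xFD, P4 = 0x31, P5 = 0xD0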